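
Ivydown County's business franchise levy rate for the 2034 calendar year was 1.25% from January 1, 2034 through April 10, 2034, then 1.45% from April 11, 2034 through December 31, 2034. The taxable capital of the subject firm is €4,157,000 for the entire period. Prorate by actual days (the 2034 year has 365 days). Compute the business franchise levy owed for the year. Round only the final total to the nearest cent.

€57,998.69

January 1 – April 10, 2034: 100 days at 1.25% → €4,157,000 × 1.25% × 100/365 = €14,236.3014
April 11 – December 31, 2034: 265 days at 1.45% → €4,157,000 × 1.45% × 265/365 = €43,762.3904
Total = €57,998.6918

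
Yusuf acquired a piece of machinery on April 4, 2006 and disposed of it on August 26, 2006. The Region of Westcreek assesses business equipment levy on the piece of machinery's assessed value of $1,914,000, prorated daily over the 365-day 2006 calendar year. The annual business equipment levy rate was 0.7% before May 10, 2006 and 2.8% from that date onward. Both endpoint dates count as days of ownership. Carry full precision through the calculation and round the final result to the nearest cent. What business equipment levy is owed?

$17,325.63

April 4 – May 9, 2006: 36 days at 0.7% → $1,914,000 × 0.7% × 36/365 = $1,321.4466
May 10 – August 26, 2006: 109 days at 2.8% → $1,914,000 × 2.8% × 109/365 = $16,004.1863
Total = $17,325.6329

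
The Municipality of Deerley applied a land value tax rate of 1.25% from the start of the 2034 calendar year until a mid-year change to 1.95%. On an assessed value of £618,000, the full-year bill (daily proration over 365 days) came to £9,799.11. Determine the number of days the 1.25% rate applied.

190 days

Let d = days at the first rate; then 365 − d days at the second rate.
£618,000 × [1.25%·d + 1.95%·(365−d)] / 365 = £9,799.11
Solving gives d = 190, so the new rate took effect on July 10, 2034.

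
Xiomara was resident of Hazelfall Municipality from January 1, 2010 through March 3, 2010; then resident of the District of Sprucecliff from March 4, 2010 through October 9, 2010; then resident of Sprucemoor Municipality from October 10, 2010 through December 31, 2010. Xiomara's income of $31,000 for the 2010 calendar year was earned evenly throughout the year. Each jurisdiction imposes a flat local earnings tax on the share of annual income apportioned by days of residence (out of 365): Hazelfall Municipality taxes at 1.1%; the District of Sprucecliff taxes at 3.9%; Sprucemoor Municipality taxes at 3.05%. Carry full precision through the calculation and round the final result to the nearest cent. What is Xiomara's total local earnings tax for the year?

Hazelfall Municipality, January 1 – March 3, 2010: 62 days → $31,000 × 1.1% × 62/365 = $57.9233
The District of Sprucecliff, March 4 – October 9, 2010: 220 days → $31,000 × 3.9% × 220/365 = $728.7123
Sprucemoor Municipality, October 10 – December 31, 2010: 83 days → $31,000 × 3.05% × 83/365 = $215.0041
Total = $1,001.6397

$1,001.64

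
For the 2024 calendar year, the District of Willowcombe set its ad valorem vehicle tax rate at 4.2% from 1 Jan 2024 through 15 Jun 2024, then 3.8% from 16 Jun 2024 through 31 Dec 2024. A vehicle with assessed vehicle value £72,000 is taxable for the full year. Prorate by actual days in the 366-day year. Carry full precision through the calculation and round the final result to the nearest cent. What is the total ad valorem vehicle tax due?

1 Jan – 15 Jun 2024: 167 days at 4.2% → £72,000 × 4.2% × 167/366 = £1,379.8033
16 Jun – 31 Dec 2024: 199 days at 3.8% → £72,000 × 3.8% × 199/366 = £1,487.6066
Total = £2,867.4098

£2,867.41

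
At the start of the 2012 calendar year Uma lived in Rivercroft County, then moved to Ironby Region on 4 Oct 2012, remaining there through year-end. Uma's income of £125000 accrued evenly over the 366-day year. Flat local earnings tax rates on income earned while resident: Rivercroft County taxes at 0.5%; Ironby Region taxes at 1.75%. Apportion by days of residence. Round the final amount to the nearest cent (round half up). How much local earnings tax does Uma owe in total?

£1004.95

Rivercroft County, 1 Jan – 3 Oct 2012: 277 days → £125000 × 0.5% × 277/366 = £473.0191
Ironby Region, 4 Oct – 31 Dec 2012: 89 days → £125000 × 1.75% × 89/366 = £531.9331
Total = £1004.9522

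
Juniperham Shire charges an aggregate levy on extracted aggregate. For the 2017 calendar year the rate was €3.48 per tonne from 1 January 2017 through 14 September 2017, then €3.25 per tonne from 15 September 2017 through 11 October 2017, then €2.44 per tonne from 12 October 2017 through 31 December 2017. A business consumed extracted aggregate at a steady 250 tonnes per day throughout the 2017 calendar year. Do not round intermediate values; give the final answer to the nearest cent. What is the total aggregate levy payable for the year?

1 January – 14 September 2017: 257 days × 250 tonnes/day = 64,250 tonnes at €3.48/tonne → €223,590.00
15 September – 11 October 2017: 27 days × 250 tonnes/day = 6,750 tonnes at €3.25/tonne → €21,937.50
12 October – 31 December 2017: 81 days × 250 tonnes/day = 20,250 tonnes at €2.44/tonne → €49,410.00

€294,937.50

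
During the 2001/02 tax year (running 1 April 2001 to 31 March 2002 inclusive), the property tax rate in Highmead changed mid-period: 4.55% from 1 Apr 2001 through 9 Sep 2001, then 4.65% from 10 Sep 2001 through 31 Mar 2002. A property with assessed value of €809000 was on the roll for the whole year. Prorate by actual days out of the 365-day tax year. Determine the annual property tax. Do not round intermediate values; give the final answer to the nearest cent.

1 Apr – 9 Sep 2001: 162 days at 4.55% → €809000 × 4.55% × 162/365 = €16337.3671
10 Sep 2001 – 31 Mar 2002: 203 days at 4.65% → €809000 × 4.65% × 203/365 = €20922.0699
Total = €37259.4370

€37259.44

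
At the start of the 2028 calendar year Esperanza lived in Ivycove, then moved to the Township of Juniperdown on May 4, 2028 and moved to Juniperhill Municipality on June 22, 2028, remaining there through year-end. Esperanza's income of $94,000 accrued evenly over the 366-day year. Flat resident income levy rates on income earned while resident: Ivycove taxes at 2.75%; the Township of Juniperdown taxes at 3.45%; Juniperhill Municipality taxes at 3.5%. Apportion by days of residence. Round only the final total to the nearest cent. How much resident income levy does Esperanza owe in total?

Ivycove, January 1 – May 3, 2028: 124 days → $94,000 × 2.75% × 124/366 = $875.7923
The Township of Juniperdown, May 4 – June 21, 2028: 49 days → $94,000 × 3.45% × 49/366 = $434.1721
Juniperhill Municipality, June 22 – December 31, 2028: 193 days → $94,000 × 3.5% × 193/366 = $1,734.8907
Total = $3,044.8552

$3,044.86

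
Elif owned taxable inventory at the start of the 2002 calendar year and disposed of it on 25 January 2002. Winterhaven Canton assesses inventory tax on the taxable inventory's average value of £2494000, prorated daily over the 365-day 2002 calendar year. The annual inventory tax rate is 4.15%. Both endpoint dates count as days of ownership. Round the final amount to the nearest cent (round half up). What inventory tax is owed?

£7089.11

Days held (1 January – 25 January 2002): 25 out of 365
Tax = £2494000 × 4.15% × 25/365 = £7089.1096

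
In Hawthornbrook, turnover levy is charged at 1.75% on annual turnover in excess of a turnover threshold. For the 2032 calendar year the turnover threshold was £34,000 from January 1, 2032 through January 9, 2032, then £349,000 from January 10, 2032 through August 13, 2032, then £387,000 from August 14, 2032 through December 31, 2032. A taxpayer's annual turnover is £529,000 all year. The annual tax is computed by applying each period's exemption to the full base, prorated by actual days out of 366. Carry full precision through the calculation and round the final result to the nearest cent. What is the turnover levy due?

January 1 – January 9, 2032: 9 days, exemption £34,000 → (£529,000 − £34,000) × 1.75% × 9/366 = £213.0123
January 10 – August 13, 2032: 217 days, exemption £349,000 → (£529,000 − £349,000) × 1.75% × 217/366 = £1,867.6230
August 14 – December 31, 2032: 140 days, exemption £387,000 → (£529,000 − £387,000) × 1.75% × 140/366 = £950.5464
Total = £3,031.1817

£3,031.18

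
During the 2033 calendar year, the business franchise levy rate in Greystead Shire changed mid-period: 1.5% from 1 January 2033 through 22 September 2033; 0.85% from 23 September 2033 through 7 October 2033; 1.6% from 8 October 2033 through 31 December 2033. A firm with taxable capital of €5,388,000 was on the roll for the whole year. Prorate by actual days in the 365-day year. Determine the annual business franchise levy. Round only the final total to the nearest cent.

€80,635.48

1 January – 22 September 2033: 265 days at 1.5% → €5,388,000 × 1.5% × 265/365 = €58,677.5342
23 September – 7 October 2033: 15 days at 0.85% → €5,388,000 × 0.85% × 15/365 = €1,882.1096
8 October – 31 December 2033: 85 days at 1.6% → €5,388,000 × 1.6% × 85/365 = €20,075.8356
Total = €80,635.4795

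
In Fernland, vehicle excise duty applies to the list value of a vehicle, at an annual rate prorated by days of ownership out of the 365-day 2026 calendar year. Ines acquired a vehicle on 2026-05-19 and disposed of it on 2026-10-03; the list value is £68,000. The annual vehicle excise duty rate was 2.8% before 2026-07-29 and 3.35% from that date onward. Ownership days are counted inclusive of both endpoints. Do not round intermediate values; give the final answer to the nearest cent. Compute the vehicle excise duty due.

2026-05-19 to 2026-07-28: 71 days at 2.8% → £68,000 × 2.8% × 71/365 = £370.3671
2026-07-29 to 2026-10-03: 67 days at 3.35% → £68,000 × 3.35% × 67/365 = £418.1534
Total = £788.5205

£788.52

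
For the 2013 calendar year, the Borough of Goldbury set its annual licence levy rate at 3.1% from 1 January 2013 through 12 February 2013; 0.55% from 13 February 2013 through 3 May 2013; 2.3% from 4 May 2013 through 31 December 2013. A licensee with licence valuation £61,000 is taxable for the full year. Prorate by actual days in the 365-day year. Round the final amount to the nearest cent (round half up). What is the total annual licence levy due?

£1,226.52

1 January – 12 February 2013: 43 days at 3.1% → £61,000 × 3.1% × 43/365 = £222.7753
13 February – 3 May 2013: 80 days at 0.55% → £61,000 × 0.55% × 80/365 = £73.5342
4 May – 31 December 2013: 242 days at 2.3% → £61,000 × 2.3% × 242/365 = £930.2082
Total = £1,226.5178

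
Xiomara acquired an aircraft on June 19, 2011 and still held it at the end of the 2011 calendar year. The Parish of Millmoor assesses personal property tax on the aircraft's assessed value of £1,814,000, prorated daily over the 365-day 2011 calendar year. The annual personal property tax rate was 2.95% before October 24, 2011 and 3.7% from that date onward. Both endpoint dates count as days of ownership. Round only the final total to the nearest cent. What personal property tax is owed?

£31,307.65

June 19 – October 23, 2011: 127 days at 2.95% → £1,814,000 × 2.95% × 127/365 = £18,619.5918
October 24 – December 31, 2011: 69 days at 3.7% → £1,814,000 × 3.7% × 69/365 = £12,688.0603
Total = £31,307.6521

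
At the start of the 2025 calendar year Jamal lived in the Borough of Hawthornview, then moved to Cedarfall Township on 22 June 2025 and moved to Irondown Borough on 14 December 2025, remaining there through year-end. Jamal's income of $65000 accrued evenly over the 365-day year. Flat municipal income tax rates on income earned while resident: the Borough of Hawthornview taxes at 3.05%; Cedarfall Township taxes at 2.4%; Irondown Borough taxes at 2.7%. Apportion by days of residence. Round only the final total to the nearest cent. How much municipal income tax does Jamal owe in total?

The Borough of Hawthornview, 1 January – 21 June 2025: 172 days → $65000 × 3.05% × 172/365 = $934.2192
Cedarfall Township, 22 June – 13 December 2025: 175 days → $65000 × 2.4% × 175/365 = $747.9452
Irondown Borough, 14 December – 31 December 2025: 18 days → $65000 × 2.7% × 18/365 = $86.5479
Total = $1768.7123

$1768.71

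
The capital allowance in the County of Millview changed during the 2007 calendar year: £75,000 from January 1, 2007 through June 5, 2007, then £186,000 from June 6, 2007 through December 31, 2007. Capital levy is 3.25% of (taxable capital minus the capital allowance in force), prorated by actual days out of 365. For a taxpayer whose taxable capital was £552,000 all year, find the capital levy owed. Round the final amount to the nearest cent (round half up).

January 1 – June 5, 2007: 156 days, exemption £75,000 → (£552,000 − £75,000) × 3.25% × 156/365 = £6,625.7260
June 6 – December 31, 2007: 209 days, exemption £186,000 → (£552,000 − £186,000) × 3.25% × 209/365 = £6,811.1096
Total = £13,436.8356

£13,436.84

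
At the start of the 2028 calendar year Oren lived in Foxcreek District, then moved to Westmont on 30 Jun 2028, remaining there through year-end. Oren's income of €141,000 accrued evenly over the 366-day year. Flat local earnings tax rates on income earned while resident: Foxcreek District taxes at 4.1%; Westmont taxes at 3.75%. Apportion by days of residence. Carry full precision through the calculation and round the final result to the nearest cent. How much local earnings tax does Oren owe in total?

Foxcreek District, 1 Jan – 29 Jun 2028: 181 days → €141,000 × 4.1% × 181/366 = €2,858.9098
Westmont, 30 Jun – 31 Dec 2028: 185 days → €141,000 × 3.75% × 185/366 = €2,672.6434
Total = €5,531.5533

€5,531.55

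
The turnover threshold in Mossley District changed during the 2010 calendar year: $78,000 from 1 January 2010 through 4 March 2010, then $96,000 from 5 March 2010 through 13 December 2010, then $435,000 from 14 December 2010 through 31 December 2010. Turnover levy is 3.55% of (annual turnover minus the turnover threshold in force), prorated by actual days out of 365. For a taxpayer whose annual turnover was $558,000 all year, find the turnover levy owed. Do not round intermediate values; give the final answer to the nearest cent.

$15,917.81

1 January – 4 March 2010: 63 days, exemption $78,000 → ($558,000 − $78,000) × 3.55% × 63/365 = $2,941.1507
5 March – 13 December 2010: 284 days, exemption $96,000 → ($558,000 − $96,000) × 3.55% × 284/365 = $12,761.3260
14 December – 31 December 2010: 18 days, exemption $435,000 → ($558,000 − $435,000) × 3.55% × 18/365 = $215.3342
Total = $15,917.8110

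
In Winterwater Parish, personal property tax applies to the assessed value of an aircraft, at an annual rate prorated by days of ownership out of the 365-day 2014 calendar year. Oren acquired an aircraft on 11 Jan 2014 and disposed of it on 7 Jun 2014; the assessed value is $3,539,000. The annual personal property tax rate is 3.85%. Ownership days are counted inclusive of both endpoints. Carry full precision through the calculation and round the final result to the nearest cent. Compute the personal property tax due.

$55,247.18

Days held (11 Jan – 7 Jun 2014): 148 out of 365
Tax = $3,539,000 × 3.85% × 148/365 = $55,247.1836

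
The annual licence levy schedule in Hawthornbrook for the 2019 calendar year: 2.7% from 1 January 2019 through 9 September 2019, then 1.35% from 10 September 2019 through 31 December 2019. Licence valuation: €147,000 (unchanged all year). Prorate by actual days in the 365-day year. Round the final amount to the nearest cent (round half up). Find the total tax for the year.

1 January – 9 September 2019: 252 days at 2.7% → €147,000 × 2.7% × 252/365 = €2,740.2411
10 September – 31 December 2019: 113 days at 1.35% → €147,000 × 1.35% × 113/365 = €614.3795
Total = €3,354.6205

€3,354.62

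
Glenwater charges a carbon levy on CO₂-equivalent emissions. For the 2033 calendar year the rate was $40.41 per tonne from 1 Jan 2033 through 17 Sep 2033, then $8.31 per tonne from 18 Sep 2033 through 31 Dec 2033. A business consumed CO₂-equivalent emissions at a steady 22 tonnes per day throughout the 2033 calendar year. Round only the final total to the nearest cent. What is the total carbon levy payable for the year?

1 Jan – 17 Sep 2033: 260 days × 22 tonnes/day = 5,720 tonnes at $40.41/tonne → $231145.20
18 Sep – 31 Dec 2033: 105 days × 22 tonnes/day = 2,310 tonnes at $8.31/tonne → $19196.10

$250341.30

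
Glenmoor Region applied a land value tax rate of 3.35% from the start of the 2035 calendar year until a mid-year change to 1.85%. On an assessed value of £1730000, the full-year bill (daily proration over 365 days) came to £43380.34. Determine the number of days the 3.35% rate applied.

Let d = days at the first rate; then 365 − d days at the second rate.
£1730000 × [3.35%·d + 1.85%·(365−d)] / 365 = £43380.34
Solving gives d = 160, so the new rate took effect on 10 Jun 2035.

160 days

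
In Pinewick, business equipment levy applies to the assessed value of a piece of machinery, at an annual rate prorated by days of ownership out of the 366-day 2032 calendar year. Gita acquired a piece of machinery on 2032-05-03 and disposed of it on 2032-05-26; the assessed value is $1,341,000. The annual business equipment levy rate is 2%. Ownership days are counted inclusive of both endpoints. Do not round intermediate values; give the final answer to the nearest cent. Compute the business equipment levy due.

$1,758.69

Days held (2032-05-03 to 2032-05-26): 24 out of 366
Tax = $1,341,000 × 2% × 24/366 = $1,758.6885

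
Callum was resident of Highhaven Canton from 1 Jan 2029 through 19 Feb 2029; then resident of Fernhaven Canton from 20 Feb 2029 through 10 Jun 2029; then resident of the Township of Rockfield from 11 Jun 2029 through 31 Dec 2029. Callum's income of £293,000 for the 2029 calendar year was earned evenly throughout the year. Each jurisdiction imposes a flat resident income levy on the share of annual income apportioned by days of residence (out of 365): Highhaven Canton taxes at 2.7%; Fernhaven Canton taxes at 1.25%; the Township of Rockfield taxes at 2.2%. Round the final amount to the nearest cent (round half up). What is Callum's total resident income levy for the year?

Highhaven Canton, 1 Jan – 19 Feb 2029: 50 days → £293,000 × 2.7% × 50/365 = £1,083.6986
Fernhaven Canton, 20 Feb – 10 Jun 2029: 111 days → £293,000 × 1.25% × 111/365 = £1,113.8014
The Township of Rockfield, 11 Jun – 31 Dec 2029: 204 days → £293,000 × 2.2% × 204/365 = £3,602.6959
Total = £5,800.1959

£5,800.20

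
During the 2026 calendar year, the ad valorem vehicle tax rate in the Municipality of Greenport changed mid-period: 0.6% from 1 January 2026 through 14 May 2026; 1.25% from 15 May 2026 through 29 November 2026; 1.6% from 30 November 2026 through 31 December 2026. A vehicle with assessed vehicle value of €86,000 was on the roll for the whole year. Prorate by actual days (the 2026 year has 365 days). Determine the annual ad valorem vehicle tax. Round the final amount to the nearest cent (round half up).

€896.17

1 January – 14 May 2026: 134 days at 0.6% → €86,000 × 0.6% × 134/365 = €189.4356
15 May – 29 November 2026: 199 days at 1.25% → €86,000 × 1.25% × 199/365 = €586.0959
30 November – 31 December 2026: 32 days at 1.6% → €86,000 × 1.6% × 32/365 = €120.6356
Total = €896.1671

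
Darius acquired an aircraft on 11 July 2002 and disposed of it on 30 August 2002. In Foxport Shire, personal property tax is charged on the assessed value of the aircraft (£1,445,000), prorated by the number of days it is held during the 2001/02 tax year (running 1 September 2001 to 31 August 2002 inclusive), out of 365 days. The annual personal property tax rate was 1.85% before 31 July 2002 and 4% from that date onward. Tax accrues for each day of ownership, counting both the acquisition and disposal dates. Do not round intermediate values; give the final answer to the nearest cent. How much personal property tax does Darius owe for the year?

11 July – 30 July 2002: 20 days at 1.85% → £1,445,000 × 1.85% × 20/365 = £1,464.7945
31 July – 30 August 2002: 31 days at 4% → £1,445,000 × 4% × 31/365 = £4,909.0411
Total = £6,373.8356

£6,373.84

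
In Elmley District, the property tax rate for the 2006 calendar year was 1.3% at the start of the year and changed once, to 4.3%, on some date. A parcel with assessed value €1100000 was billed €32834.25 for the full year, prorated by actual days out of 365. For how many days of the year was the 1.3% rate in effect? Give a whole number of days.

160 days

Let d = days at the first rate; then 365 − d days at the second rate.
€1100000 × [1.3%·d + 4.3%·(365−d)] / 365 = €32834.25
Solving gives d = 160, so the new rate took effect on June 10, 2006.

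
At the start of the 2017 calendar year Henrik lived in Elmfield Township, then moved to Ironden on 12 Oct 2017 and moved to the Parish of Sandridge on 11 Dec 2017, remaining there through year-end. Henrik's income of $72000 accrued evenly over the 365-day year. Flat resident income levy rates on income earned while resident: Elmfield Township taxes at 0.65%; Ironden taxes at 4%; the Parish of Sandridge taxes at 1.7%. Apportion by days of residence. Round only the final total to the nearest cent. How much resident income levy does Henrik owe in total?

Elmfield Township, 1 Jan – 11 Oct 2017: 284 days → $72000 × 0.65% × 284/365 = $364.1425
Ironden, 12 Oct – 10 Dec 2017: 60 days → $72000 × 4% × 60/365 = $473.4247
The Parish of Sandridge, 11 Dec – 31 Dec 2017: 21 days → $72000 × 1.7% × 21/365 = $70.4219
Total = $907.9890

$907.99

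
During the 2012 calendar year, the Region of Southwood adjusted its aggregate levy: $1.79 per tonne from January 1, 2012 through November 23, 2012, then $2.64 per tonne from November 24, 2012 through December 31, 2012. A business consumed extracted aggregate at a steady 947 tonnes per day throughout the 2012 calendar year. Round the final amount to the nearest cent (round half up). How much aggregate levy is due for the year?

$651,005.68

January 1 – November 23, 2012: 328 days × 947 tonnes/day = 310,616 tonnes at $1.79/tonne → $556,002.64
November 24 – December 31, 2012: 38 days × 947 tonnes/day = 35,986 tonnes at $2.64/tonne → $95,003.04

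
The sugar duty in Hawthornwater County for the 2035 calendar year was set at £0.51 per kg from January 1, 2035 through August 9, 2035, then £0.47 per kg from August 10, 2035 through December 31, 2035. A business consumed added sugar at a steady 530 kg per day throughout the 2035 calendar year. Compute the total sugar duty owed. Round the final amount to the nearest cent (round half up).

£95,606.70

January 1 – August 9, 2035: 221 days × 530 kg/day = 117,130 kg at £0.51/kg → £59,736.30
August 10 – December 31, 2035: 144 days × 530 kg/day = 76,320 kg at £0.47/kg → £35,870.40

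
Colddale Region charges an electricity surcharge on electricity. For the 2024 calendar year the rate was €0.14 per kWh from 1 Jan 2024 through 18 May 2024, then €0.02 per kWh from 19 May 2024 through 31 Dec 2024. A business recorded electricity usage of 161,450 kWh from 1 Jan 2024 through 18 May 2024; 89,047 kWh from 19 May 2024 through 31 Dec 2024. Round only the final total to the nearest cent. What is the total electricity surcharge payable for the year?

1 Jan – 18 May 2024: 161,450 kWh at €0.14/kWh → €22,603.00
19 May – 31 Dec 2024: 89,047 kWh at €0.02/kWh → €1,780.94

€24,383.94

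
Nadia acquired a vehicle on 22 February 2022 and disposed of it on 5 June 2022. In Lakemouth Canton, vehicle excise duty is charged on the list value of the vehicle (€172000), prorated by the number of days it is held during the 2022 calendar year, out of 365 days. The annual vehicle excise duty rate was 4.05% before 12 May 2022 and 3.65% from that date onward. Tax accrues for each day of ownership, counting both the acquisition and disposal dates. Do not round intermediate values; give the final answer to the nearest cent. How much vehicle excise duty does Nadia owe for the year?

€1937.71

22 February – 11 May 2022: 79 days at 4.05% → €172000 × 4.05% × 79/365 = €1507.7096
12 May – 5 June 2022: 25 days at 3.65% → €172000 × 3.65% × 25/365 = €430.0000
Total = €1937.7096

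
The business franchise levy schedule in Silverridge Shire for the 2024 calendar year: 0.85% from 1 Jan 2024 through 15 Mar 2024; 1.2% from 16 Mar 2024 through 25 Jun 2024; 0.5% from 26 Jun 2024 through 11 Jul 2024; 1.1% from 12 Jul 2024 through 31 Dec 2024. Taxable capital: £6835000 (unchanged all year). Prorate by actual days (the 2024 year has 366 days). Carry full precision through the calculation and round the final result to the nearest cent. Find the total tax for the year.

£71795.51

1 Jan – 15 Mar 2024: 75 days at 0.85% → £6835000 × 0.85% × 75/366 = £11905.2254
16 Mar – 25 Jun 2024: 102 days at 1.2% → £6835000 × 1.2% × 102/366 = £22858.0328
26 Jun – 11 Jul 2024: 16 days at 0.5% → £6835000 × 0.5% × 16/366 = £1493.9891
12 Jul – 31 Dec 2024: 173 days at 1.1% → £6835000 × 1.1% × 173/366 = £35538.2650
Total = £71795.5123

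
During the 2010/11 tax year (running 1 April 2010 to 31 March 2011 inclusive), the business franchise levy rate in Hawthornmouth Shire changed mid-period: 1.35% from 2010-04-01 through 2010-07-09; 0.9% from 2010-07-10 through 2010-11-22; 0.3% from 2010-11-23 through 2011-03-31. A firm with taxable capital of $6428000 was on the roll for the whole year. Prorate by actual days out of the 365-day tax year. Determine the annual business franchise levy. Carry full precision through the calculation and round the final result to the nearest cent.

2010-04-01 to 2010-07-09: 100 days at 1.35% → $6428000 × 1.35% × 100/365 = $23774.7945
2010-07-10 to 2010-11-22: 136 days at 0.9% → $6428000 × 0.9% × 136/365 = $21555.8137
2010-11-23 to 2011-03-31: 129 days at 0.3% → $6428000 × 0.3% × 129/365 = $6815.4411
Total = $52146.0493

$52146.05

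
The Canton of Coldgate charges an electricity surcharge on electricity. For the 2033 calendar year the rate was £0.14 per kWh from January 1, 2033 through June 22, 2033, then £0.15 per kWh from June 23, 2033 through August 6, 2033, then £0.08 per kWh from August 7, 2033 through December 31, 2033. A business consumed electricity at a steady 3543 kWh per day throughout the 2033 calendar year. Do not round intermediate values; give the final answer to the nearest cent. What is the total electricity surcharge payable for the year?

January 1 – June 22, 2033: 173 days × 3543 kWh/day = 612,939 kWh at £0.14/kWh → £85,811.46
June 23 – August 6, 2033: 45 days × 3543 kWh/day = 159,435 kWh at £0.15/kWh → £23,915.25
August 7 – December 31, 2033: 147 days × 3543 kWh/day = 520,821 kWh at £0.08/kWh → £41,665.68

£151,392.39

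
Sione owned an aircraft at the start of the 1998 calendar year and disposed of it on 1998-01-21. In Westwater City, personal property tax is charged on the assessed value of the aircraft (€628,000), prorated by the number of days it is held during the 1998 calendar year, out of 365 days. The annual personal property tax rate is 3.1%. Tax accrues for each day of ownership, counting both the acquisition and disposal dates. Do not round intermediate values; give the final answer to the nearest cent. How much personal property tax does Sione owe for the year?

Days held (1998-01-01 to 1998-01-21): 21 out of 365
Tax = €628,000 × 3.1% × 21/365 = €1,120.0767

€1,120.08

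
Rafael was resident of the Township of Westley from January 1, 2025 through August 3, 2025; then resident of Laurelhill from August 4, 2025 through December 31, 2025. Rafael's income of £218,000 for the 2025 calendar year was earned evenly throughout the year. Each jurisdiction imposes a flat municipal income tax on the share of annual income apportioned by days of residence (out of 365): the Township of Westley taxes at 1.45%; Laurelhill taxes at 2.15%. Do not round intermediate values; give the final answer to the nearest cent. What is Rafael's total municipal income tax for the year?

The Township of Westley, January 1 – August 3, 2025: 215 days → £218,000 × 1.45% × 215/365 = £1,861.9589
Laurelhill, August 4 – December 31, 2025: 150 days → £218,000 × 2.15% × 150/365 = £1,926.1644
Total = £3,788.1233

£3,788.12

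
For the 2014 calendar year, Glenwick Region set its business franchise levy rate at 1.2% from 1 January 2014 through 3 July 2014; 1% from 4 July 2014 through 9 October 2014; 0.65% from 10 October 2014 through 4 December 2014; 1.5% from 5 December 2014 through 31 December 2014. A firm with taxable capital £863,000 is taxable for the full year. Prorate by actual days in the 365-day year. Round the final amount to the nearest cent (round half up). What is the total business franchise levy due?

1 January – 3 July 2014: 184 days at 1.2% → £863,000 × 1.2% × 184/365 = £5,220.5589
4 July – 9 October 2014: 98 days at 1% → £863,000 × 1% × 98/365 = £2,317.0959
10 October – 4 December 2014: 56 days at 0.65% → £863,000 × 0.65% × 56/365 = £860.6356
5 December – 31 December 2014: 27 days at 1.5% → £863,000 × 1.5% × 27/365 = £957.5753
Total = £9,355.8658

£9,355.87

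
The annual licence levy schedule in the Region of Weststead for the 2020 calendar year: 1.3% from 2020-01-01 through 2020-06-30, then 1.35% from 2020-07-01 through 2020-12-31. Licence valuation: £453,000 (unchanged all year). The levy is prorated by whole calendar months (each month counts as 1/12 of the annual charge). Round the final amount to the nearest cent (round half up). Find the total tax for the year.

2020-01-01 to 2020-06-30: 6 months at 1.3% → £453,000 × 1.3% × 6/12 = £2,944.5000
2020-07-01 to 2020-12-31: 6 months at 1.35% → £453,000 × 1.35% × 6/12 = £3,057.7500
Total = £6,002.2500

£6,002.25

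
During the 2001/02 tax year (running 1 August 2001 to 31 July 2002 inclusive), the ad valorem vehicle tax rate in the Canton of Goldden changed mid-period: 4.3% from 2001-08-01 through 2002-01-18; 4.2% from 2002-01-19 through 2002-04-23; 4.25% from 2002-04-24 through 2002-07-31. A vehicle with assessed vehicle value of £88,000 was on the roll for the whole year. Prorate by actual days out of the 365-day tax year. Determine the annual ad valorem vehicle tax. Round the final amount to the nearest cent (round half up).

2001-08-01 to 2002-01-18: 171 days at 4.3% → £88,000 × 4.3% × 171/365 = £1,772.7781
2002-01-19 to 2002-04-23: 95 days at 4.2% → £88,000 × 4.2% × 95/365 = £961.9726
2002-04-24 to 2002-07-31: 99 days at 4.25% → £88,000 × 4.25% × 99/365 = £1,014.4110
Total = £3,749.1616

£3,749.16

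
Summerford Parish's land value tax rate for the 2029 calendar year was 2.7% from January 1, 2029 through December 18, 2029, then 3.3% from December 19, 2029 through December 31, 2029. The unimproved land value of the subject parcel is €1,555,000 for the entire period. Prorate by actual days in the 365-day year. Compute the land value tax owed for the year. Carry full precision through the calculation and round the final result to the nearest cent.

€42,317.30

January 1 – December 18, 2029: 352 days at 2.7% → €1,555,000 × 2.7% × 352/365 = €40,489.6438
December 19 – December 31, 2029: 13 days at 3.3% → €1,555,000 × 3.3% × 13/365 = €1,827.6575
Total = €42,317.3014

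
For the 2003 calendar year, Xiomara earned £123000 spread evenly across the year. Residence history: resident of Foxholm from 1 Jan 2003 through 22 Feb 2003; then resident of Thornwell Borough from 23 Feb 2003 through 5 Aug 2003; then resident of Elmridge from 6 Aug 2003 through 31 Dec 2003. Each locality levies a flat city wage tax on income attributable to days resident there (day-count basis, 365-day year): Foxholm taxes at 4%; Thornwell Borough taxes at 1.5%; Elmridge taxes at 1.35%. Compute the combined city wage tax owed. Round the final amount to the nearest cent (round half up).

£2216.70

Foxholm, 1 Jan – 22 Feb 2003: 53 days → £123000 × 4% × 53/365 = £714.4110
Thornwell Borough, 23 Feb – 5 Aug 2003: 164 days → £123000 × 1.5% × 164/365 = £828.9863
Elmridge, 6 Aug – 31 Dec 2003: 148 days → £123000 × 1.35% × 148/365 = £673.2986
Total = £2216.6959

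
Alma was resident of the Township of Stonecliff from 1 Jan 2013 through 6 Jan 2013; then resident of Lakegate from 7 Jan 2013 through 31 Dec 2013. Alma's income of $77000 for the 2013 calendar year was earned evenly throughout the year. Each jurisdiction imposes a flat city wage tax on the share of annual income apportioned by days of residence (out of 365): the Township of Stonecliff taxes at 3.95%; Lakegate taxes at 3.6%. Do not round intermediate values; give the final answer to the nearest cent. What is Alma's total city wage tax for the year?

The Township of Stonecliff, 1 Jan – 6 Jan 2013: 6 days → $77000 × 3.95% × 6/365 = $49.9973
Lakegate, 7 Jan – 31 Dec 2013: 359 days → $77000 × 3.6% × 359/365 = $2726.4329
Total = $2776.4301

$2776.43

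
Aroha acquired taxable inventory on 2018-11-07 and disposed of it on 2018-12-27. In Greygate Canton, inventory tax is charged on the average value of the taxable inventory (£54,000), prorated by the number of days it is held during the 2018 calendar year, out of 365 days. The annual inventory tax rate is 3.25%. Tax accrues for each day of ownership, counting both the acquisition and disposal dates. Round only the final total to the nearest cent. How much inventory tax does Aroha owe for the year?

£245.22

Days held (2018-11-07 to 2018-12-27): 51 out of 365
Tax = £54,000 × 3.25% × 51/365 = £245.2192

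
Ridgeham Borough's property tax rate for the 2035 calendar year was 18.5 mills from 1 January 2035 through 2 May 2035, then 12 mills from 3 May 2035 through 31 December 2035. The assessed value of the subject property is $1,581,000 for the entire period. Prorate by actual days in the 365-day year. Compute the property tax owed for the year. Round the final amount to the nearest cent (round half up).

$22,406.88

1 January – 2 May 2035: 122 days at 18.5 mills → $1,581,000 × 1.85% × 122/365 = $9,776.2110
3 May – 31 December 2035: 243 days at 12 mills → $1,581,000 × 1.2% × 243/365 = $12,630.6740
Total = $22,406.8849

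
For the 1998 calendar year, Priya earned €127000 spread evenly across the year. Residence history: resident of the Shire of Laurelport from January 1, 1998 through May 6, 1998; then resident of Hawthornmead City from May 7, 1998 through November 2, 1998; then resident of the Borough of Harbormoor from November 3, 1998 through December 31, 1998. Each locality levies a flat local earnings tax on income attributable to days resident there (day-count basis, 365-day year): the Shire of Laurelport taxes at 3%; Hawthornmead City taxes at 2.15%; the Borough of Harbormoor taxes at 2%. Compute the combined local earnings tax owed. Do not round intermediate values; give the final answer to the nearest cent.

€3072.36

The Shire of Laurelport, January 1 – May 6, 1998: 126 days → €127000 × 3% × 126/365 = €1315.2329
Hawthornmead City, May 7 – November 2, 1998: 180 days → €127000 × 2.15% × 180/365 = €1346.5479
The Borough of Harbormoor, November 3 – December 31, 1998: 59 days → €127000 × 2% × 59/365 = €410.5753
Total = €3072.3562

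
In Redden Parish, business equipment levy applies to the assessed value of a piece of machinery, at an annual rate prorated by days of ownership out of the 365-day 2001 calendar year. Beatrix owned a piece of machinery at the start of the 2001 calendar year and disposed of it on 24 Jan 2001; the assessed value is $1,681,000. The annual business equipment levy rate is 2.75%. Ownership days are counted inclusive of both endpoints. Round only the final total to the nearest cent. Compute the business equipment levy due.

Days held (1 Jan – 24 Jan 2001): 24 out of 365
Tax = $1,681,000 × 2.75% × 24/365 = $3,039.6164

$3,039.62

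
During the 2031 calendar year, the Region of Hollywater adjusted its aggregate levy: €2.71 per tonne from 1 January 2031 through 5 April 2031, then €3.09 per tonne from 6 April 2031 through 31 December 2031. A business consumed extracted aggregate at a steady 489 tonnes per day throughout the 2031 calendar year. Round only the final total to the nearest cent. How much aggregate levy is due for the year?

1 January – 5 April 2031: 95 days × 489 tonnes/day = 46,455 tonnes at €2.71/tonne → €125893.05
6 April – 31 December 2031: 270 days × 489 tonnes/day = 132,030 tonnes at €3.09/tonne → €407972.70

€533865.75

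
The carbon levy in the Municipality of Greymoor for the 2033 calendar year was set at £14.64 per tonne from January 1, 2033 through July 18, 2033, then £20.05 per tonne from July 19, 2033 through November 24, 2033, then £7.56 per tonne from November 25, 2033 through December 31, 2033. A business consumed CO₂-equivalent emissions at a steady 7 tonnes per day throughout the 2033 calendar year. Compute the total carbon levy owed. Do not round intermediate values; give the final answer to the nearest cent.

£40456.71

January 1 – July 18, 2033: 199 days × 7 tonnes/day = 1,393 tonnes at £14.64/tonne → £20393.52
July 19 – November 24, 2033: 129 days × 7 tonnes/day = 903 tonnes at £20.05/tonne → £18105.15
November 25 – December 31, 2033: 37 days × 7 tonnes/day = 259 tonnes at £7.56/tonne → £1958.04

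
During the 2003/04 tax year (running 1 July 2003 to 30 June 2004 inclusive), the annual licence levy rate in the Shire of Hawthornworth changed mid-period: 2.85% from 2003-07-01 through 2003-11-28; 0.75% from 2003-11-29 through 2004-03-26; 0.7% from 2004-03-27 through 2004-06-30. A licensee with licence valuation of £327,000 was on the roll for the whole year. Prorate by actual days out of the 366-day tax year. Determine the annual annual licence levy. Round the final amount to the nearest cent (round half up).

2003-07-01 to 2003-11-28: 151 days at 2.85% → £327,000 × 2.85% × 151/366 = £3,844.9303
2003-11-29 to 2004-03-26: 119 days at 0.75% → £327,000 × 0.75% × 119/366 = £797.3975
2004-03-27 to 2004-06-30: 96 days at 0.7% → £327,000 × 0.7% × 96/366 = £600.3934
Total = £5,242.7213

£5,242.72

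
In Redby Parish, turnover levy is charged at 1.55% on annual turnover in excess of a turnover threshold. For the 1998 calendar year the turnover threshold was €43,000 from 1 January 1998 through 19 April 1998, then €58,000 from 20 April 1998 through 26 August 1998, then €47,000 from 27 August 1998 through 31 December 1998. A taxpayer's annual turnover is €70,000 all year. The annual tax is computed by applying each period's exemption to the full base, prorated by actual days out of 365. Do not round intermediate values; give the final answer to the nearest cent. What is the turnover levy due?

€314.76

1 January – 19 April 1998: 109 days, exemption €43,000 → (€70,000 − €43,000) × 1.55% × 109/365 = €124.9767
20 April – 26 August 1998: 129 days, exemption €58,000 → (€70,000 − €58,000) × 1.55% × 129/365 = €65.7370
27 August – 31 December 1998: 127 days, exemption €47,000 → (€70,000 − €47,000) × 1.55% × 127/365 = €124.0425
Total = €314.7562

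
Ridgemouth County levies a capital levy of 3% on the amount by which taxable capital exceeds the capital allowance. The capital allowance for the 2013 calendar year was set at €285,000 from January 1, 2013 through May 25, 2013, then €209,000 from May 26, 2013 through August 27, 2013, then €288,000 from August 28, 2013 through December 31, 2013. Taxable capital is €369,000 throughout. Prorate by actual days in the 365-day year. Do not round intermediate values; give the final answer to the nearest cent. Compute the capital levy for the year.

January 1 – May 25, 2013: 145 days, exemption €285,000 → (€369,000 − €285,000) × 3% × 145/365 = €1,001.0959
May 26 – August 27, 2013: 94 days, exemption €209,000 → (€369,000 − €209,000) × 3% × 94/365 = €1,236.1644
August 28 – December 31, 2013: 126 days, exemption €288,000 → (€369,000 − €288,000) × 3% × 126/365 = €838.8493
Total = €3,076.1096

€3,076.11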